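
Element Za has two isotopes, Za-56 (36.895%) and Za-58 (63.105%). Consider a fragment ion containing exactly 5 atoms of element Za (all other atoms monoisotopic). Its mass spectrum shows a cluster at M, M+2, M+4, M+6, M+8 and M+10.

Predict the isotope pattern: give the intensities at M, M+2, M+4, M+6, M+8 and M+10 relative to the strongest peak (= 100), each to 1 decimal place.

2.0 : 17.1 : 58.5 : 100.0 : 85.5 : 29.3

Expanding (0.36895 + 0.63105)^5:
P(M) = 0.36895^5 = 0.006837
P(M+2) = 5 × 0.36895^4 × 0.63105^1 = 0.058466
P(M+4) = 10 × 0.36895^3 × 0.63105^2 = 0.200000
P(M+6) = 10 × 0.36895^2 × 0.63105^3 = 0.342079
P(M+8) = 5 × 0.36895^1 × 0.63105^4 = 0.292545
P(M+10) = 0.63105^5 = 0.100073
The M+6 peak is largest (0.342079); scaling to 100 gives 2.0 : 17.1 : 58.5 : 100.0 : 85.5 : 29.3.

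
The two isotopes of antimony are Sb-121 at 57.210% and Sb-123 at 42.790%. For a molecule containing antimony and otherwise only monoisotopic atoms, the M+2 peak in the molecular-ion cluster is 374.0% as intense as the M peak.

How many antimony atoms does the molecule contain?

5

For n independent Sb atoms, I(M+2)/I(M) = n · (abundance Sb-123) / (abundance Sb-121) = n · 0.42790/0.57210.
n = 3.740 × 0.57210/0.42790 = 5.00 ≈ 5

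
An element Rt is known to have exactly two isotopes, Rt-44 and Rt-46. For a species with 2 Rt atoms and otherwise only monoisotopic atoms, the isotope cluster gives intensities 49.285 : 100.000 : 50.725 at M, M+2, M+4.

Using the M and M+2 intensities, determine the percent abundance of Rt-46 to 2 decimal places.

If p is the fraction of Rt that is Rt-44, then I(M+2)/I(M) = [C(2,1)·p^1·(1−p)] / p^2 = 2·(1−p)/p = 100.000/49.285 = 2.0290
(1−p)/p = 2.0290/2 = 1.0145  ⇒  p = 1/(1 + 1.0145) = 0.4964
Rt-44: 49.64%, Rt-46: 50.36%.

50.36%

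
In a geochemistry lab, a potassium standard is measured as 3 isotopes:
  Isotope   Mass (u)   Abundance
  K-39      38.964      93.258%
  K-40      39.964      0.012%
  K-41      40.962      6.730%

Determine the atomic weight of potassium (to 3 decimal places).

Weight each isotope mass by its fractional abundance: 0.93258 × 38.964 + 0.00012 × 39.964 + 0.06730 × 40.962
= 36.3370 + 0.0048 + 2.7567 = 39.0985 u

39.099 u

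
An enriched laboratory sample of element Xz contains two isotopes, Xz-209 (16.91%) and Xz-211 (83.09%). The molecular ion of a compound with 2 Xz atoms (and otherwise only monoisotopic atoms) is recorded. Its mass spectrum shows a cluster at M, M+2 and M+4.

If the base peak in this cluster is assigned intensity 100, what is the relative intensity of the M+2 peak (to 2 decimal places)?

40.70

Term probabilities: M 0.0286, M+2 0.2810, M+4 0.6904. Base peak = M+4.
P(M+4) = C(2,2) × 0.1691^0 × 0.8309^2 = 1 × 1.0000 × 0.69039481 = 0.690395 (base)
P(M+2) = C(2,1) × 0.1691^1 × 0.8309^1 = 2 × 0.1691 × 0.8309 = 0.281010
Relative intensity = 0.281010 / 0.690395 × 100 = 40.70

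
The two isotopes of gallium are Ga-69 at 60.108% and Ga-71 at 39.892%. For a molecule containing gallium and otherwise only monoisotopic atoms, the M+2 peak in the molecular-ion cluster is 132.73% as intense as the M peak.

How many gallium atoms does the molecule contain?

2

The M+2/M ratio from n Ga atoms is n · q/p = n · 0.39892/0.60108.
n = 1.3273 × 0.60108/0.39892 = 2.00 ≈ 2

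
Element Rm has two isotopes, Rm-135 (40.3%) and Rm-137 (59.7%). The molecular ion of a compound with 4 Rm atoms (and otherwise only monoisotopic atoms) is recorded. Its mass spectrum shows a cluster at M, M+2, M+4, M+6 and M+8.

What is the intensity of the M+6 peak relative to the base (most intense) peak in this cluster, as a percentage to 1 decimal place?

(0.403 + 0.597)^4 gives M 0.0264, M+2 0.1563, M+4 0.3473, M+6 0.3430, M+8 0.1270; the largest is M+4.
P(M+4) = C(4,2) × 0.403^2 × 0.597^2 = 6 × 0.162409 × 0.356409 = 0.347304 (base)
P(M+6) = C(4,3) × 0.403^1 × 0.597^3 = 4 × 0.4030 × 0.21277617 = 0.342995
Relative intensity = 0.342995 / 0.347304 × 100 = 98.8

98.8%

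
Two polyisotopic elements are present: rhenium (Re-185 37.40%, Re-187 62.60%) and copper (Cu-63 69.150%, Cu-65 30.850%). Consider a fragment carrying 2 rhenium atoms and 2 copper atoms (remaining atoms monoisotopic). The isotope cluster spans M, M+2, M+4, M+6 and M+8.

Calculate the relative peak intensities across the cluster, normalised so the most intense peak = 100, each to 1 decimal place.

16.7 : 70.8 : 100.0 : 52.9 : 9.3

Rhenium pattern (n=2): 0.139876 : 0.468248 : 0.391876
Copper pattern (n=2): 0.47817225 : 0.4266555 : 0.09517225
Convolve the two distributions (both contribute in 2-u steps):
  M: 0.139876×0.47817225 = 0.066885
  M+2: 0.139876×0.4266555 + 0.468248×0.47817225 = 0.283582
  M+4: 0.139876×0.09517225 + 0.468248×0.4266555 + 0.391876×0.47817225 = 0.400477
  M+6: 0.468248×0.09517225 + 0.391876×0.4266555 = 0.211760
  M+8: 0.391876×0.09517225 = 0.037296
Scale to base peak (0.400477) = 100: 16.7 : 70.8 : 100.0 : 52.9 : 9.3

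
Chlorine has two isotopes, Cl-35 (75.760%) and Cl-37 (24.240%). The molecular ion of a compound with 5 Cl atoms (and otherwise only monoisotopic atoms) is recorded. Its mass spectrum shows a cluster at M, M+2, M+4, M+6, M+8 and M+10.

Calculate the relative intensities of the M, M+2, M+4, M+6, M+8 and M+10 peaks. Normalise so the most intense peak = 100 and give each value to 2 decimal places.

62.51 : 100.00 : 63.99 : 20.47 : 3.28 : 0.21

Each Cl atom is independently Cl-35 (p = 0.75760) or Cl-37 (q = 0.24240); the cluster is the binomial expansion (p + q)^5.
P(M) = 0.75760^5 = 0.249574
P(M+2) = 5 × 0.75760^4 × 0.24240^1 = 0.399266
P(M+4) = 10 × 0.75760^3 × 0.24240^2 = 0.255497
P(M+6) = 10 × 0.75760^2 × 0.24240^3 = 0.081748
P(M+8) = 5 × 0.75760^1 × 0.24240^4 = 0.013078
P(M+10) = 0.24240^5 = 0.000837
The M+2 peak is largest (0.399266); scaling to 100 gives 62.51 : 100.00 : 63.99 : 20.47 : 3.28 : 0.21.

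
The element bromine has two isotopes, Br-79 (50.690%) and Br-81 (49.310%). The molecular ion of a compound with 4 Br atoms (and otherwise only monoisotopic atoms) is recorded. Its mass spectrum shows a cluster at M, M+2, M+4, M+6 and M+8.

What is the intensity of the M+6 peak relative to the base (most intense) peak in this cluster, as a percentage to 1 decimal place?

Binomial terms of (0.50690 + 0.49310)^4: M 0.0660, M+2 0.2569, M+4 0.3749, M+6 0.2431, M+8 0.0591 → M+4 is the base peak.
P(M+4) = C(4,2) × 0.50690^2 × 0.49310^2 = 6 × 0.25694761 × 0.24314761 = 0.374857 (base)
P(M+6) = C(4,3) × 0.50690^1 × 0.49310^3 = 4 × 0.5069 × 0.11989609 = 0.243101
Relative intensity = 0.243101 / 0.374857 × 100 = 64.9

64.9%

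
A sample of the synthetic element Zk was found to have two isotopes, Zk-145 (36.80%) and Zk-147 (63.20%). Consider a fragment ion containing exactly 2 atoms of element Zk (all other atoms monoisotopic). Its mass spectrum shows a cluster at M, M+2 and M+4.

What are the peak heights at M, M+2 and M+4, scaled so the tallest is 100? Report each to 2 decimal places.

29.11 : 100.00 : 85.87

Each Zk atom is independently Zk-145 (p = 0.3680) or Zk-147 (q = 0.6320); the cluster is the binomial expansion (p + q)^2.
P(M) = 0.3680^2 = 0.135424
P(M+2) = 2 × 0.3680^1 × 0.6320^1 = 0.465152
P(M+4) = 0.6320^2 = 0.399424
The M+2 peak is largest (0.465152); scaling to 100 gives 29.11 : 100.00 : 85.87.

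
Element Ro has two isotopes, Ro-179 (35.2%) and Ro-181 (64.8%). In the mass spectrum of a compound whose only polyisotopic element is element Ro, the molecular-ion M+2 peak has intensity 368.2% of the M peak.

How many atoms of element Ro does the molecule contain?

For n independent Ro atoms, I(M+2)/I(M) = n · (abundance Ro-181) / (abundance Ro-179) = n · 0.648/0.352.
n = 3.682 × 0.352/0.648 = 2.00 ≈ 2

2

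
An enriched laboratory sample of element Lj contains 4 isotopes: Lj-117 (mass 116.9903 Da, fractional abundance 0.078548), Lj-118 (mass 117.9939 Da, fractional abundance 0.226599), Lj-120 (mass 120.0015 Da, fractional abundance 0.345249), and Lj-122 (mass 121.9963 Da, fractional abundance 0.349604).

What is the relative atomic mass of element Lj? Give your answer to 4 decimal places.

The abundance-weighted mean is 0.078548 × 116.9903 + 0.226599 × 117.9939 + 0.345249 × 120.0015 + 0.349604 × 121.9963
= 9.18935 + 26.73730 + 41.43040 + 42.65039 = 120.00744 Da

120.0074 Da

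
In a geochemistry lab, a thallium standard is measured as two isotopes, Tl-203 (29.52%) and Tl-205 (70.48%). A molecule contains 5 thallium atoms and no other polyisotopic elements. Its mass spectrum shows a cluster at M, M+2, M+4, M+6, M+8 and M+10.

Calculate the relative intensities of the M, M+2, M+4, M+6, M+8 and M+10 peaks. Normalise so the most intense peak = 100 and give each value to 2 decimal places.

0.62 : 7.35 : 35.09 : 83.77 : 100.00 : 47.75

The 5 Tl atoms are independent, so intensities follow the terms of (0.2952 + 0.7048)^5.
P(M) = 0.2952^5 = 0.002242
P(M+2) = 5 × 0.2952^4 × 0.7048^1 = 0.026761
P(M+4) = 10 × 0.2952^3 × 0.7048^2 = 0.127785
P(M+6) = 10 × 0.2952^2 × 0.7048^3 = 0.305092
P(M+8) = 5 × 0.2952^1 × 0.7048^4 = 0.364208
P(M+10) = 0.7048^5 = 0.173912
The M+8 peak is largest (0.364208); scaling to 100 gives 0.62 : 7.35 : 35.09 : 83.77 : 100.00 : 47.75.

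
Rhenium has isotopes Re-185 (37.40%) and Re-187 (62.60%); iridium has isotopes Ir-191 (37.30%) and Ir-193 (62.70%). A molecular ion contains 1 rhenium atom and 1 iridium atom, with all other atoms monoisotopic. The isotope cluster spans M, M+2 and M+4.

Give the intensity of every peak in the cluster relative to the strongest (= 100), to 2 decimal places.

Rhenium pattern (n=1): 0.3740 : 0.6260
Iridium pattern (n=1): 0.3730 : 0.6270
Convolve the two distributions (both contribute in 2-u steps):
  M: 0.3740×0.3730 = 0.139502
  M+2: 0.3740×0.6270 + 0.6260×0.3730 = 0.467996
  M+4: 0.6260×0.6270 = 0.392502
Scale to base peak (0.467996) = 100: 29.81 : 100.00 : 83.87

29.81 : 100.00 : 83.87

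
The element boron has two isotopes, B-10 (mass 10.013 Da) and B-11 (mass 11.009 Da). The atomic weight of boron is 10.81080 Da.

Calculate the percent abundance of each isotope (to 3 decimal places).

B-10: 19.900%, B-11: 80.100%

Writing the weighted mean with unknown fraction x of B-10:
10.013·x + 11.009·(1 − x) = 10.81080
(10.013 − 11.009)·x = 10.81080 − 11.009
x = -0.19820 / -0.996 = 0.19900 → 19.900% B-10, 80.100% B-11.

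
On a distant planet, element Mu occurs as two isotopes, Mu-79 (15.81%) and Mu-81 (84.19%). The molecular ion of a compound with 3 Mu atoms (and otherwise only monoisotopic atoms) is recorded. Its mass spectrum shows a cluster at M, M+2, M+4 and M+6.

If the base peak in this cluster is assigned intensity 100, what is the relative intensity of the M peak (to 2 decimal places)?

0.66

(0.1581 + 0.8419)^3 gives M 0.0040, M+2 0.0631, M+4 0.3362, M+6 0.5967; the largest is M+6.
P(M+6) = C(3,3) × 0.1581^0 × 0.8419^3 = 1 × 1.0000 × 0.59673502 = 0.596735 (base)
P(M) = C(3,0) × 0.1581^3 × 0.8419^0 = 1 × 0.00395181 × 1.0000 = 0.003952
Relative intensity = 0.003952 / 0.596735 × 100 = 0.66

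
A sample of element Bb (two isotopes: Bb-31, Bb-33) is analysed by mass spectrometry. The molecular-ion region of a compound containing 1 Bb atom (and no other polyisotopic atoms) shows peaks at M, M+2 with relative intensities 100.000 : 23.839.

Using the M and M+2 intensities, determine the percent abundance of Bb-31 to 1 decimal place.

80.8%

Let p = fractional abundance of Bb-31. I(M+2)/I(M) = [C(1,1)·p^0·(1−p)] / p^1 = 1·(1−p)/p = 23.839/100.000 = 0.2384
(1−p)/p = 0.2384/1 = 0.2384  ⇒  p = 1/(1 + 0.2384) = 0.8075
Bb-31: 80.8%, Bb-33: 19.2%.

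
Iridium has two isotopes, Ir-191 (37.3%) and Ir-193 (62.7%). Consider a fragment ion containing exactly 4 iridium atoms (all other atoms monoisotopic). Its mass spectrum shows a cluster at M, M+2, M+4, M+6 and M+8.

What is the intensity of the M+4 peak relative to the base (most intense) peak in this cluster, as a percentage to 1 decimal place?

89.2%

Binomial terms of (0.373 + 0.627)^4: M 0.0194, M+2 0.1302, M+4 0.3282, M+6 0.3678, M+8 0.1546 → M+6 is the base peak.
P(M+6) = C(4,3) × 0.373^1 × 0.627^3 = 4 × 0.3730 × 0.24649188 = 0.367766 (base)
P(M+4) = C(4,2) × 0.373^2 × 0.627^2 = 6 × 0.139129 × 0.393129 = 0.328174
Relative intensity = 0.328174 / 0.367766 × 100 = 89.2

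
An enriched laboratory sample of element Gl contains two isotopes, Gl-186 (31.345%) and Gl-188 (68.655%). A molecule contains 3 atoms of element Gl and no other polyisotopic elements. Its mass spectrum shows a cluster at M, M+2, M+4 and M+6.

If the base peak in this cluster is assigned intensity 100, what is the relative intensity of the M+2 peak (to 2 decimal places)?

(0.31345 + 0.68655)^3 gives M 0.0308, M+2 0.2024, M+4 0.4432, M+6 0.3236; the largest is M+4.
P(M+4) = C(3,2) × 0.31345^1 × 0.68655^2 = 3 × 0.31345 × 0.4713509 = 0.443235 (base)
P(M+2) = C(3,1) × 0.31345^2 × 0.68655^1 = 3 × 0.0982509 × 0.68655 = 0.202362
Relative intensity = 0.202362 / 0.443235 × 100 = 45.66

45.66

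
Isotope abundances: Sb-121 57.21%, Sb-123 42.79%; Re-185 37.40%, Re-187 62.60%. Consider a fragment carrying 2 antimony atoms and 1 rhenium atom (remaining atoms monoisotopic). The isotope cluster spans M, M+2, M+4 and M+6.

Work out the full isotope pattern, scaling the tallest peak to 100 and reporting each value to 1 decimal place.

Antimony pattern (n=2): 0.32729841 : 0.48960318 : 0.18309841
Rhenium pattern (n=1): 0.3740 : 0.6260
Convolve the two distributions (both contribute in 2-u steps):
  M: 0.32729841×0.3740 = 0.122410
  M+2: 0.32729841×0.6260 + 0.48960318×0.3740 = 0.388000
  M+4: 0.48960318×0.6260 + 0.18309841×0.3740 = 0.374970
  M+6: 0.18309841×0.6260 = 0.114620
Scale to base peak (0.388000) = 100: 31.5 : 100.0 : 96.6 : 29.5

31.5 : 100.0 : 96.6 : 29.5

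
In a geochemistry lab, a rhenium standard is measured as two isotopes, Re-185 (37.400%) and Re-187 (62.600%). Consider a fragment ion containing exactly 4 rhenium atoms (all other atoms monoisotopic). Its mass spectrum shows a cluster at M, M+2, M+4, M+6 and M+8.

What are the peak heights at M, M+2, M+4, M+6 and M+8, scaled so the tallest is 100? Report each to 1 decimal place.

5.3 : 35.7 : 89.6 : 100.0 : 41.8

The 4 Re atoms are independent, so intensities follow the terms of (0.37400 + 0.62600)^4.
P(M) = 0.37400^4 = 0.019565
P(M+2) = 4 × 0.37400^3 × 0.62600^1 = 0.130993
P(M+4) = 6 × 0.37400^2 × 0.62600^2 = 0.328884
P(M+6) = 4 × 0.37400^1 × 0.62600^3 = 0.366990
P(M+8) = 0.62600^4 = 0.153567
The M+6 peak is largest (0.366990); scaling to 100 gives 5.3 : 35.7 : 89.6 : 100.0 : 41.8.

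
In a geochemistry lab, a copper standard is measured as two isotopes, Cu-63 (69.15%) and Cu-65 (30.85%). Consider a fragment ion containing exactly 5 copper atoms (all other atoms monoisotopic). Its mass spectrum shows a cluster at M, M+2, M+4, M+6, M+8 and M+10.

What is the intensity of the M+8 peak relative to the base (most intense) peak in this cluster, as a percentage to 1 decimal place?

Term probabilities: M 0.1581, M+2 0.3527, M+4 0.3147, M+6 0.1404, M+8 0.0313, M+10 0.0028. Base peak = M+2.
P(M+2) = C(5,1) × 0.6915^4 × 0.3085^1 = 5 × 0.2286487 × 0.3085 = 0.352691 (base)
P(M+8) = C(5,4) × 0.6915^1 × 0.3085^4 = 5 × 0.6915 × 0.00905776 = 0.031317
Relative intensity = 0.031317 / 0.352691 × 100 = 8.9

8.9%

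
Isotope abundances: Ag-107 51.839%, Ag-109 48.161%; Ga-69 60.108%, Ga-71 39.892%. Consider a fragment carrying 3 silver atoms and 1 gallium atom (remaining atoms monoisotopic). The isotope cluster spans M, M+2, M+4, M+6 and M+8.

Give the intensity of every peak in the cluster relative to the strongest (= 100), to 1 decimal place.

Silver pattern (n=3): 0.13930601 : 0.38826655 : 0.36071887 : 0.11170857
Gallium pattern (n=1): 0.60108 : 0.39892
Convolve the two distributions (both contribute in 2-u steps):
  M: 0.13930601×0.60108 = 0.083734
  M+2: 0.13930601×0.39892 + 0.38826655×0.60108 = 0.288951
  M+4: 0.38826655×0.39892 + 0.36071887×0.60108 = 0.371708
  M+6: 0.36071887×0.39892 + 0.11170857×0.60108 = 0.211044
  M+8: 0.11170857×0.39892 = 0.044563
Scale to base peak (0.371708) = 100: 22.5 : 77.7 : 100.0 : 56.8 : 12.0

22.5 : 77.7 : 100.0 : 56.8 : 12.0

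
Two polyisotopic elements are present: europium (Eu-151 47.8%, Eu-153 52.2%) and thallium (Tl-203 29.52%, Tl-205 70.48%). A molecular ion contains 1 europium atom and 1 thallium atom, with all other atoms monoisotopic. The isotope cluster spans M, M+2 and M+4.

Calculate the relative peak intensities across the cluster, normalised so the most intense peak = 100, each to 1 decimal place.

28.7 : 100.0 : 74.9

Europium pattern (n=1): 0.4780 : 0.5220
Thallium pattern (n=1): 0.2952 : 0.7048
Convolve the two distributions (both contribute in 2-u steps):
  M: 0.4780×0.2952 = 0.141106
  M+2: 0.4780×0.7048 + 0.5220×0.2952 = 0.490989
  M+4: 0.5220×0.7048 = 0.367906
Scale to base peak (0.490989) = 100: 28.7 : 100.0 : 74.9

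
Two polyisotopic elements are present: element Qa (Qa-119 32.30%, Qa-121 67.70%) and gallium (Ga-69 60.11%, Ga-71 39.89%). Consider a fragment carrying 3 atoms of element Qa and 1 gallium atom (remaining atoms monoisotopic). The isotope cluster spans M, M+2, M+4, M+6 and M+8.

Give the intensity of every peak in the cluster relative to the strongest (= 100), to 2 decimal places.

Element Qa pattern (n=3): 0.03369827 : 0.2118922 : 0.4441208 : 0.31028873
Gallium pattern (n=1): 0.6011 : 0.3989
Convolve the two distributions (both contribute in 2-u steps):
  M: 0.03369827×0.6011 = 0.020256
  M+2: 0.03369827×0.3989 + 0.2118922×0.6011 = 0.140811
  M+4: 0.2118922×0.3989 + 0.4441208×0.6011 = 0.351485
  M+6: 0.4441208×0.3989 + 0.31028873×0.6011 = 0.363674
  M+8: 0.31028873×0.3989 = 0.123774
Scale to base peak (0.363674) = 100: 5.57 : 38.72 : 96.65 : 100.00 : 34.03

5.57 : 38.72 : 96.65 : 100.00 : 34.03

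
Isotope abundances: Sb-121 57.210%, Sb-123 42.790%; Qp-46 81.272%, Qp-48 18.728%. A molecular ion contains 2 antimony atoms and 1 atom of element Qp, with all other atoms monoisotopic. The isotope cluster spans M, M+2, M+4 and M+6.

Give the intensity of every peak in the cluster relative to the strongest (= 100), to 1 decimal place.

57.9 : 100.0 : 52.4 : 7.5

Antimony pattern (n=2): 0.32729841 : 0.48960318 : 0.18309841
Element Qp pattern (n=1): 0.81272 : 0.18728
Convolve the two distributions (both contribute in 2-u steps):
  M: 0.32729841×0.81272 = 0.266002
  M+2: 0.32729841×0.18728 + 0.48960318×0.81272 = 0.459207
  M+4: 0.48960318×0.18728 + 0.18309841×0.81272 = 0.240501
  M+6: 0.18309841×0.18728 = 0.034291
Scale to base peak (0.459207) = 100: 57.9 : 100.0 : 52.4 : 7.5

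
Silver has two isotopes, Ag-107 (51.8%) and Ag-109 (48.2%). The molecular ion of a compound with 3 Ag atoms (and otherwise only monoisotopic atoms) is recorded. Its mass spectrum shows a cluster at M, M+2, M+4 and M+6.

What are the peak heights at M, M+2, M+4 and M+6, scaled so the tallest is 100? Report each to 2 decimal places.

35.82 : 100.00 : 93.05 : 28.86

Expanding (0.518 + 0.482)^3:
P(M) = 0.518^3 = 0.138992
P(M+2) = 3 × 0.518^2 × 0.482^1 = 0.387997
P(M+4) = 3 × 0.518^1 × 0.482^2 = 0.361031
P(M+6) = 0.482^3 = 0.111980
The M+2 peak is largest (0.387997); scaling to 100 gives 35.82 : 100.00 : 93.05 : 28.86.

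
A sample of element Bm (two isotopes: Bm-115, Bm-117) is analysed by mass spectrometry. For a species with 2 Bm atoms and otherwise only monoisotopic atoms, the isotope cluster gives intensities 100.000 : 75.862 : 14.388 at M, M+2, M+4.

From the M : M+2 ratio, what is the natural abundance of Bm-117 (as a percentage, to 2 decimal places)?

Let p = fractional abundance of Bm-115. I(M+2)/I(M) = [C(2,1)·p^1·(1−p)] / p^2 = 2·(1−p)/p = 75.862/100.000 = 0.7586
(1−p)/p = 0.7586/2 = 0.3793  ⇒  p = 1/(1 + 0.3793) = 0.7250
Bm-115: 72.50%, Bm-117: 27.50%.

27.50%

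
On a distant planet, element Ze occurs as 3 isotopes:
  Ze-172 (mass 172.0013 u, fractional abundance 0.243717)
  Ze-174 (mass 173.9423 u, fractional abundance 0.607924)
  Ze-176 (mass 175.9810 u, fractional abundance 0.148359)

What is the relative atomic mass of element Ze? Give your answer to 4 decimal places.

The abundance-weighted mean is 0.243717 × 172.0013 + 0.607924 × 173.9423 + 0.148359 × 175.9810
= 41.91964 + 105.74370 + 26.10837 = 173.77171 u

173.7717 u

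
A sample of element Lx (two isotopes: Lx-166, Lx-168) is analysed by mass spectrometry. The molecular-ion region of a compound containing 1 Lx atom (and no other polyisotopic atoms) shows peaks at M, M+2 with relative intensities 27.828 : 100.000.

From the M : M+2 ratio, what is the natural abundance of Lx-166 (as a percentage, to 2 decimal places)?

Write p for the Lx-166 fraction. I(M+2)/I(M) = [C(1,1)·p^0·(1−p)] / p^1 = 1·(1−p)/p = 100.000/27.828 = 3.5935
(1−p)/p = 3.5935/1 = 3.5935  ⇒  p = 1/(1 + 3.5935) = 0.2177
Lx-166: 21.77%, Lx-168: 78.23%.

21.77%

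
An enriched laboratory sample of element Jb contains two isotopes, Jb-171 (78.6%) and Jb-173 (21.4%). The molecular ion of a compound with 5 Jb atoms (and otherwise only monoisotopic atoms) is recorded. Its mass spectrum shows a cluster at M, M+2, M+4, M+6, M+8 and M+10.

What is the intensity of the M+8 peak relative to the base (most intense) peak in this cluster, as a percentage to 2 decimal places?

2.02%

Binomial terms of (0.786 + 0.214)^5: M 0.3000, M+2 0.4084, M+4 0.2224, M+6 0.0605, M+8 0.0082, M+10 0.0004 → M+2 is the base peak.
P(M+2) = C(5,1) × 0.786^4 × 0.214^1 = 5 × 0.3816719 × 0.2140 = 0.408389 (base)
P(M+8) = C(5,4) × 0.786^1 × 0.214^4 = 5 × 0.7860 × 0.00209727 = 0.008242
Relative intensity = 0.008242 / 0.408389 × 100 = 2.02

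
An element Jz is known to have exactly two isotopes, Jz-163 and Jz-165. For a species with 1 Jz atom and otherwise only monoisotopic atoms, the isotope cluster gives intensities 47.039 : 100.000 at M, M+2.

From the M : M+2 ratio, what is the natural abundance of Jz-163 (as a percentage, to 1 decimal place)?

Write p for the Jz-163 fraction. I(M+2)/I(M) = [C(1,1)·p^0·(1−p)] / p^1 = 1·(1−p)/p = 100.000/47.039 = 2.1259
(1−p)/p = 2.1259/1 = 2.1259  ⇒  p = 1/(1 + 2.1259) = 0.3199
Jz-163: 32.0%, Jz-165: 68.0%.

32.0%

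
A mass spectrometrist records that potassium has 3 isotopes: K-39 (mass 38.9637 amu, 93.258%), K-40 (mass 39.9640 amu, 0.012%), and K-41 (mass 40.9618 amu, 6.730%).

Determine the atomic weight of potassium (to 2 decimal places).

39.10 amu

Ar = Σ fᵢ·mᵢ = 0.93258 × 38.9637 + 0.00012 × 39.9640 + 0.06730 × 40.9618
= 36.33677 + 0.00480 + 2.75673 = 39.09830 amu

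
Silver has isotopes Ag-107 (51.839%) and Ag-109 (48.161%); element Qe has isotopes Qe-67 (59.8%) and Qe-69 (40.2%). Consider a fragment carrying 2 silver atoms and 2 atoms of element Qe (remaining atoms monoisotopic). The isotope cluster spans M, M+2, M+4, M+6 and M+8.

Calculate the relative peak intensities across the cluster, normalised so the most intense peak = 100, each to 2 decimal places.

Silver pattern (n=2): 0.26872819 : 0.49932362 : 0.23194819
Element Qe pattern (n=2): 0.357604 : 0.480792 : 0.161604
Convolve the two distributions (both contribute in 2-u steps):
  M: 0.26872819×0.357604 = 0.096098
  M+2: 0.26872819×0.480792 + 0.49932362×0.357604 = 0.307762
  M+4: 0.26872819×0.161604 + 0.49932362×0.480792 + 0.23194819×0.357604 = 0.366444
  M+6: 0.49932362×0.161604 + 0.23194819×0.480792 = 0.192212
  M+8: 0.23194819×0.161604 = 0.037484
Scale to base peak (0.366444) = 100: 26.22 : 83.99 : 100.00 : 52.45 : 10.23

26.22 : 83.99 : 100.00 : 52.45 : 10.23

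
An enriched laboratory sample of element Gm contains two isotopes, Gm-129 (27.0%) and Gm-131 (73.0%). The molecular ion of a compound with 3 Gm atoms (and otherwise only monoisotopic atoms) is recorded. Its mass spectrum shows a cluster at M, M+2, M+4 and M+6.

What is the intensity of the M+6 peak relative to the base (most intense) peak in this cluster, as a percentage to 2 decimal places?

(0.270 + 0.730)^3 gives M 0.0197, M+2 0.1597, M+4 0.4316, M+6 0.3890; the largest is M+4.
P(M+4) = C(3,2) × 0.270^1 × 0.730^2 = 3 × 0.2700 × 0.5329 = 0.431649 (base)
P(M+6) = C(3,3) × 0.270^0 × 0.730^3 = 1 × 1.0000 × 0.389017 = 0.389017
Relative intensity = 0.389017 / 0.431649 × 100 = 90.12

90.12%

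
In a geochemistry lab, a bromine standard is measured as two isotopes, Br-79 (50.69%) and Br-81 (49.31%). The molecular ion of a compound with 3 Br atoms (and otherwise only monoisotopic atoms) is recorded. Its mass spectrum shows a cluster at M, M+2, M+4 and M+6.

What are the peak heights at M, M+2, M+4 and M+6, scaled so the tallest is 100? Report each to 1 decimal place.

34.3 : 100.0 : 97.3 : 31.5

Expanding (0.5069 + 0.4931)^3:
P(M) = 0.5069^3 = 0.130247
P(M+2) = 3 × 0.5069^2 × 0.4931^1 = 0.380103
P(M+4) = 3 × 0.5069^1 × 0.4931^2 = 0.369755
P(M+6) = 0.4931^3 = 0.119896
The M+2 peak is largest (0.380103); scaling to 100 gives 34.3 : 100.0 : 97.3 : 31.5.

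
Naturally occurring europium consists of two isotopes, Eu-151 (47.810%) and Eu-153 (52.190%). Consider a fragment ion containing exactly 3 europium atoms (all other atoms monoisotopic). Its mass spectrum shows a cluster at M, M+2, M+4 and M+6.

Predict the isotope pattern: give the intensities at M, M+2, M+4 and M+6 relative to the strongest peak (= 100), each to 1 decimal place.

28.0 : 91.6 : 100.0 : 36.4

Expanding (0.47810 + 0.52190)^3:
P(M) = 0.47810^3 = 0.109284
P(M+2) = 3 × 0.47810^2 × 0.52190^1 = 0.357887
P(M+4) = 3 × 0.47810^1 × 0.52190^2 = 0.390674
P(M+6) = 0.52190^3 = 0.142155
The M+4 peak is largest (0.390674); scaling to 100 gives 28.0 : 91.6 : 100.0 : 36.4.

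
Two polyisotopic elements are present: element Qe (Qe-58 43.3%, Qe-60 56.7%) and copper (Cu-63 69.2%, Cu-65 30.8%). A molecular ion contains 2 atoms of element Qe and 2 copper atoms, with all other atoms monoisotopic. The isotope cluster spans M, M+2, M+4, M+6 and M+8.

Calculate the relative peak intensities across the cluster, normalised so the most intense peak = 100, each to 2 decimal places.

Element Qe pattern (n=2): 0.187489 : 0.491022 : 0.321489
Copper pattern (n=2): 0.478864 : 0.426272 : 0.094864
Convolve the two distributions (both contribute in 2-u steps):
  M: 0.187489×0.478864 = 0.089782
  M+2: 0.187489×0.426272 + 0.491022×0.478864 = 0.315054
  M+4: 0.187489×0.094864 + 0.491022×0.426272 + 0.321489×0.478864 = 0.381044
  M+6: 0.491022×0.094864 + 0.321489×0.426272 = 0.183622
  M+8: 0.321489×0.094864 = 0.030498
Scale to base peak (0.381044) = 100: 23.56 : 82.68 : 100.00 : 48.19 : 8.00

23.56 : 82.68 : 100.00 : 48.19 : 8.00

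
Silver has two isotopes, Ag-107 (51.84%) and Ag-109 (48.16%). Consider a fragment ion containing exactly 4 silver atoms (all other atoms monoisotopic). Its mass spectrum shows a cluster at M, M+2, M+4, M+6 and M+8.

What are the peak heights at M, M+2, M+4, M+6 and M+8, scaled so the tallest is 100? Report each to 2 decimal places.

19.31 : 71.76 : 100.00 : 61.93 : 14.38

Each Ag atom is independently Ag-107 (p = 0.5184) or Ag-109 (q = 0.4816); the cluster is the binomial expansion (p + q)^4.
P(M) = 0.5184^4 = 0.072220
P(M+2) = 4 × 0.5184^3 × 0.4816^1 = 0.268375
P(M+4) = 6 × 0.5184^2 × 0.4816^2 = 0.373985
P(M+6) = 4 × 0.5184^1 × 0.4816^3 = 0.231624
P(M+8) = 0.4816^4 = 0.053795
The M+4 peak is largest (0.373985); scaling to 100 gives 19.31 : 71.76 : 100.00 : 61.93 : 14.38.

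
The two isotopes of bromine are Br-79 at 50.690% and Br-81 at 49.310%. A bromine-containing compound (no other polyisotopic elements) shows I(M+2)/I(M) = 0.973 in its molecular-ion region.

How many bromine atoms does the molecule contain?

1

For n independent Br atoms, I(M+2)/I(M) = n · (abundance Br-81) / (abundance Br-79) = n · 0.49310/0.50690.
n = 0.973 × 0.50690/0.49310 = 1.00 ≈ 1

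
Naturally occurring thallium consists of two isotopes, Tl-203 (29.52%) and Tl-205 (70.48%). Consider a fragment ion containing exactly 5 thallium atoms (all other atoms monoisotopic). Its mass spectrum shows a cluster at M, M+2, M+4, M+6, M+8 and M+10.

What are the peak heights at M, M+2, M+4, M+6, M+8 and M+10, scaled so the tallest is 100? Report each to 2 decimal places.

The 5 Tl atoms are independent, so intensities follow the terms of (0.2952 + 0.7048)^5.
P(M) = 0.2952^5 = 0.002242
P(M+2) = 5 × 0.2952^4 × 0.7048^1 = 0.026761
P(M+4) = 10 × 0.2952^3 × 0.7048^2 = 0.127785
P(M+6) = 10 × 0.2952^2 × 0.7048^3 = 0.305092
P(M+8) = 5 × 0.2952^1 × 0.7048^4 = 0.364208
P(M+10) = 0.7048^5 = 0.173912
The M+8 peak is largest (0.364208); scaling to 100 gives 0.62 : 7.35 : 35.09 : 83.77 : 100.00 : 47.75.

0.62 : 7.35 : 35.09 : 83.77 : 100.00 : 47.75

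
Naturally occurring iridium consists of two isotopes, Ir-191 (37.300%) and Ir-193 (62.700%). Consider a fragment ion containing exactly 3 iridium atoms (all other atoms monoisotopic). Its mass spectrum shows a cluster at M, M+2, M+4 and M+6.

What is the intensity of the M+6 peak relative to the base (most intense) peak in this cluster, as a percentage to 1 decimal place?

(0.37300 + 0.62700)^3 gives M 0.0519, M+2 0.2617, M+4 0.4399, M+6 0.2465; the largest is M+4.
P(M+4) = C(3,2) × 0.37300^1 × 0.62700^2 = 3 × 0.3730 × 0.393129 = 0.439911 (base)
P(M+6) = C(3,3) × 0.37300^0 × 0.62700^3 = 1 × 1.0000 × 0.24649188 = 0.246492
Relative intensity = 0.246492 / 0.439911 × 100 = 56.0

56.0%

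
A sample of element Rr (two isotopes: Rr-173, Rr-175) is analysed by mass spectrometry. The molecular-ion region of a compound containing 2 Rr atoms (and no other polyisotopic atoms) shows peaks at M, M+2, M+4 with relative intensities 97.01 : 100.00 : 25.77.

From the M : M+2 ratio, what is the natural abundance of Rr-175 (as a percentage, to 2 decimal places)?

Let p = fractional abundance of Rr-173. I(M+2)/I(M) = [C(2,1)·p^1·(1−p)] / p^2 = 2·(1−p)/p = 100.00/97.01 = 1.0308
(1−p)/p = 1.0308/2 = 0.5154  ⇒  p = 1/(1 + 0.5154) = 0.6599
Rr-173: 65.99%, Rr-175: 34.01%.

34.01%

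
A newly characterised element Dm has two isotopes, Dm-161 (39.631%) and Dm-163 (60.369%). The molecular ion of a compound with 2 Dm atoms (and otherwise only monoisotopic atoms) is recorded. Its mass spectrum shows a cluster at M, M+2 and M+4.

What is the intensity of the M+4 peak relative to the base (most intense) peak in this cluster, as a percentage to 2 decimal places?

76.16%

Term probabilities: M 0.1571, M+2 0.4785, M+4 0.3644. Base peak = M+2.
P(M+2) = C(2,1) × 0.39631^1 × 0.60369^1 = 2 × 0.39631 × 0.60369 = 0.478497 (base)
P(M+4) = C(2,2) × 0.39631^0 × 0.60369^2 = 1 × 1.0000 × 0.36444162 = 0.364442
Relative intensity = 0.364442 / 0.478497 × 100 = 76.16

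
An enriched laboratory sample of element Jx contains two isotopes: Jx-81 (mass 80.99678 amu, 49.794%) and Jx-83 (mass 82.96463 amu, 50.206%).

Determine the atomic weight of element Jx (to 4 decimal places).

Weight each isotope mass by its fractional abundance: 0.49794 × 80.99678 + 0.50206 × 82.96463
= 40.331537 + 41.653222 = 81.984759 amu

81.9848 amu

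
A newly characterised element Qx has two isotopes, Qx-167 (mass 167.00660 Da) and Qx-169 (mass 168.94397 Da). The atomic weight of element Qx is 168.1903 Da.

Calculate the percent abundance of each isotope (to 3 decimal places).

Let x be the fractional abundance of Qx-167; then Qx-169 has abundance 1 − x.
167.00660·x + 168.94397·(1 − x) = 168.1903
(167.00660 − 168.94397)·x = 168.1903 − 168.94397
x = -0.75367 / -1.93737 = 0.38902 → 38.902% Qx-167, 61.098% Qx-169.

Qx-167: 38.902%, Qx-169: 61.098%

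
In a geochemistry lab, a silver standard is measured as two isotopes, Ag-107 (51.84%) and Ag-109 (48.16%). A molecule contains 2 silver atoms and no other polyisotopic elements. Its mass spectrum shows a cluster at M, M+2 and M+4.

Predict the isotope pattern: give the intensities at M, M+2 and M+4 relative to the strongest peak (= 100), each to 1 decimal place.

Each Ag atom is independently Ag-107 (p = 0.5184) or Ag-109 (q = 0.4816); the cluster is the binomial expansion (p + q)^2.
P(M) = 0.5184^2 = 0.268739
P(M+2) = 2 × 0.5184^1 × 0.4816^1 = 0.499323
P(M+4) = 0.4816^2 = 0.231939
The M+2 peak is largest (0.499323); scaling to 100 gives 53.8 : 100.0 : 46.5.

53.8 : 100.0 : 46.5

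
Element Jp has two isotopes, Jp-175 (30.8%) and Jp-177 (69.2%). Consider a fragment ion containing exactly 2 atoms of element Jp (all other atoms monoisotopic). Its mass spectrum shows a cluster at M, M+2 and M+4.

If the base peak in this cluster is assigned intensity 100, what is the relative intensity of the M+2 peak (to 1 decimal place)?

89.0

Term probabilities: M 0.0949, M+2 0.4263, M+4 0.4789. Base peak = M+4.
P(M+4) = C(2,2) × 0.308^0 × 0.692^2 = 1 × 1.0000 × 0.478864 = 0.478864 (base)
P(M+2) = C(2,1) × 0.308^1 × 0.692^1 = 2 × 0.3080 × 0.6920 = 0.426272
Relative intensity = 0.426272 / 0.478864 × 100 = 89.0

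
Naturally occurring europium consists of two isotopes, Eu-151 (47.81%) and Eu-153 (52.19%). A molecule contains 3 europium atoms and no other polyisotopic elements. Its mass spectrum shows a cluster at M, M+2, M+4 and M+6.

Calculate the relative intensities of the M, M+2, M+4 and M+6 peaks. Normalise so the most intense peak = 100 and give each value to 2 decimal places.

27.97 : 91.61 : 100.00 : 36.39

The 3 Eu atoms are independent, so intensities follow the terms of (0.4781 + 0.5219)^3.
P(M) = 0.4781^3 = 0.109284
P(M+2) = 3 × 0.4781^2 × 0.5219^1 = 0.357887
P(M+4) = 3 × 0.4781^1 × 0.5219^2 = 0.390674
P(M+6) = 0.5219^3 = 0.142155
The M+4 peak is largest (0.390674); scaling to 100 gives 27.97 : 91.61 : 100.00 : 36.39.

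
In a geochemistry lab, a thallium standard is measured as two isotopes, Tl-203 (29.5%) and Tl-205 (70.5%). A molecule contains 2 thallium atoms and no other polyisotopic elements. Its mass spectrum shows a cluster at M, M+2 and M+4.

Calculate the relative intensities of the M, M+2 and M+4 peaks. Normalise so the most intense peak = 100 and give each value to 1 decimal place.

17.5 : 83.7 : 100.0

Each Tl atom is independently Tl-203 (p = 0.295) or Tl-205 (q = 0.705); the cluster is the binomial expansion (p + q)^2.
P(M) = 0.295^2 = 0.087025
P(M+2) = 2 × 0.295^1 × 0.705^1 = 0.415950
P(M+4) = 0.705^2 = 0.497025
The M+4 peak is largest (0.497025); scaling to 100 gives 17.5 : 83.7 : 100.0.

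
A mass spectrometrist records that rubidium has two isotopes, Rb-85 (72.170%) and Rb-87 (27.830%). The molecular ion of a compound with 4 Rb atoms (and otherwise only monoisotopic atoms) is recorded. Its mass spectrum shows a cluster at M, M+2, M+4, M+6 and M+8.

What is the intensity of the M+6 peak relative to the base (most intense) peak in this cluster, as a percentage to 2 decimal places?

Binomial terms of (0.72170 + 0.27830)^4: M 0.2713, M+2 0.4184, M+4 0.2420, M+6 0.0622, M+8 0.0060 → M+2 is the base peak.
P(M+2) = C(4,1) × 0.72170^3 × 0.27830^1 = 4 × 0.37589809 × 0.2783 = 0.418450 (base)
P(M+6) = C(4,3) × 0.72170^1 × 0.27830^3 = 4 × 0.7217 × 0.02155458 = 0.062224
Relative intensity = 0.062224 / 0.418450 × 100 = 14.87

14.87%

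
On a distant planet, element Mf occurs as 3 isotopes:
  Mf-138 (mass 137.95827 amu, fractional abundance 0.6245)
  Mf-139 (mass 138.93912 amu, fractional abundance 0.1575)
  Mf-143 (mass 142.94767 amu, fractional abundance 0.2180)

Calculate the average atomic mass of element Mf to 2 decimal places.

The abundance-weighted mean is 0.6245 × 137.95827 + 0.1575 × 138.93912 + 0.2180 × 142.94767
= 86.154940 + 21.882911 + 31.162592 = 139.200443 amu

139.20 amu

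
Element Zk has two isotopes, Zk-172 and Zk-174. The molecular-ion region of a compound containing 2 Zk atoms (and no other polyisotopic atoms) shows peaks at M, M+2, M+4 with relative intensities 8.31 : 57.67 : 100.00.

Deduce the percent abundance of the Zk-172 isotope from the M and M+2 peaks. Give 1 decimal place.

22.4%

Let p = fractional abundance of Zk-172. I(M+2)/I(M) = [C(2,1)·p^1·(1−p)] / p^2 = 2·(1−p)/p = 57.67/8.31 = 6.9398
(1−p)/p = 6.9398/2 = 3.4699  ⇒  p = 1/(1 + 3.4699) = 0.2237
Zk-172: 22.4%, Zk-174: 77.6%.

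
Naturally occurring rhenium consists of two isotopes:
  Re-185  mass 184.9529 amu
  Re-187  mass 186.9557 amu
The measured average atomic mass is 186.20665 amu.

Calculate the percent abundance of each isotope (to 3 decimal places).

Let x be the fractional abundance of Re-185; then Re-187 has abundance 1 − x.
184.9529·x + 186.9557·(1 − x) = 186.20665
(184.9529 − 186.9557)·x = 186.20665 − 186.9557
x = -0.74905 / -2.0028 = 0.37400 → 37.400% Re-185, 62.600% Re-187.

Re-185: 37.400%, Re-187: 62.600%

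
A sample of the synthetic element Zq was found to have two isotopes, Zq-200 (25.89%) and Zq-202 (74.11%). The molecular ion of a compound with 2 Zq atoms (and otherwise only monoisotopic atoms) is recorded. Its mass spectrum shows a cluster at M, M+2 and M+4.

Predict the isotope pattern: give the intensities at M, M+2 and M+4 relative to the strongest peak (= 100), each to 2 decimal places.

12.20 : 69.87 : 100.00

The 2 Zq atoms are independent, so intensities follow the terms of (0.2589 + 0.7411)^2.
P(M) = 0.2589^2 = 0.067029
P(M+2) = 2 × 0.2589^1 × 0.7411^1 = 0.383742
P(M+4) = 0.7411^2 = 0.549229
The M+4 peak is largest (0.549229); scaling to 100 gives 12.20 : 69.87 : 100.00.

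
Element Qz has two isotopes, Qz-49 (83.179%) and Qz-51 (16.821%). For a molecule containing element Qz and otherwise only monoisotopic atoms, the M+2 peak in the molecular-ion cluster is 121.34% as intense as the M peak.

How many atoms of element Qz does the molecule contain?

With n Qz atoms, P(M+2)/P(M) = C(n,1)·p^(n−1)q / p^n = n·q/p = n · 0.16821/0.83179.
n = 1.2134 × 0.83179/0.16821 = 6.00 ≈ 6

6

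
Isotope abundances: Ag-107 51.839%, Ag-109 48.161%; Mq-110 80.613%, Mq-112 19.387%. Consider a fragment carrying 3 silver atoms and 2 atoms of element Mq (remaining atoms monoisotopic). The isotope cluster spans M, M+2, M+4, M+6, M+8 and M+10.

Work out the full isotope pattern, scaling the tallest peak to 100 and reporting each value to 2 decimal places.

25.08 : 81.95 : 100.00 : 55.38 : 13.43 : 1.16

Silver pattern (n=3): 0.13930601 : 0.38826655 : 0.36071887 : 0.11170857
Element Mq pattern (n=2): 0.64984558 : 0.31256885 : 0.03758558
Convolve the two distributions (both contribute in 2-u steps):
  M: 0.13930601×0.64984558 = 0.090527
  M+2: 0.13930601×0.31256885 + 0.38826655×0.64984558 = 0.295856
  M+4: 0.13930601×0.03758558 + 0.38826655×0.31256885 + 0.36071887×0.64984558 = 0.361007
  M+6: 0.38826655×0.03758558 + 0.36071887×0.31256885 + 0.11170857×0.64984558 = 0.199936
  M+8: 0.36071887×0.03758558 + 0.11170857×0.31256885 = 0.048474
  M+10: 0.11170857×0.03758558 = 0.004199
Scale to base peak (0.361007) = 100: 25.08 : 81.95 : 100.00 : 55.38 : 13.43 : 1.16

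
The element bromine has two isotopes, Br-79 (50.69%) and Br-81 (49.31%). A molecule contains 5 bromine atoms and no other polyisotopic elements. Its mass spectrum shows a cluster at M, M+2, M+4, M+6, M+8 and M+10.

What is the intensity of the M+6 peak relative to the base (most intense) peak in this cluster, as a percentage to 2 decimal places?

(0.5069 + 0.4931)^5 gives M 0.0335, M+2 0.1628, M+4 0.3167, M+6 0.3081, M+8 0.1498, M+10 0.0292; the largest is M+4.
P(M+4) = C(5,2) × 0.5069^3 × 0.4931^2 = 10 × 0.13024674 × 0.24314761 = 0.316692 (base)
P(M+6) = C(5,3) × 0.5069^2 × 0.4931^3 = 10 × 0.25694761 × 0.11989609 = 0.308070
Relative intensity = 0.308070 / 0.316692 × 100 = 97.28

97.28%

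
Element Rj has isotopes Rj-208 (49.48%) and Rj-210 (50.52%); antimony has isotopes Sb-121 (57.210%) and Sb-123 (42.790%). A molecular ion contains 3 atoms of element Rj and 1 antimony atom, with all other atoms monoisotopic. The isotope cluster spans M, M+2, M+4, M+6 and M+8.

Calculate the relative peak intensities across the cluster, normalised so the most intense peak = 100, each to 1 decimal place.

Element Rj pattern (n=3): 0.12114042 : 0.37105986 : 0.37885902 : 0.1289407
Antimony pattern (n=1): 0.5721 : 0.4279
Convolve the two distributions (both contribute in 2-u steps):
  M: 0.12114042×0.5721 = 0.069304
  M+2: 0.12114042×0.4279 + 0.37105986×0.5721 = 0.264119
  M+4: 0.37105986×0.4279 + 0.37885902×0.5721 = 0.375522
  M+6: 0.37885902×0.4279 + 0.1289407×0.5721 = 0.235881
  M+8: 0.1289407×0.4279 = 0.055174
Scale to base peak (0.375522) = 100: 18.5 : 70.3 : 100.0 : 62.8 : 14.7

18.5 : 70.3 : 100.0 : 62.8 : 14.7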